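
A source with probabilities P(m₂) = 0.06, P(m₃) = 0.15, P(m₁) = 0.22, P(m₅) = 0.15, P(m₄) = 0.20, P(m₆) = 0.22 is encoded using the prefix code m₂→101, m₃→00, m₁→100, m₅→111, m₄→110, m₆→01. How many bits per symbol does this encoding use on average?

L̄ = Σ pᵢ·ℓᵢ = 0.06·3 + 0.15·2 + 0.22·3 + 0.15·3 + 0.20·3 + 0.22·2 = 2.63 bits/symbol.

2.63 bits/symbol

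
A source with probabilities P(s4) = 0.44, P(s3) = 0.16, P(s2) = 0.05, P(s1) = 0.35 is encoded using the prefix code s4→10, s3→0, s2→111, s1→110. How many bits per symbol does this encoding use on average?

L̄ = Σ pᵢ·ℓᵢ = 0.44·2 + 0.16·1 + 0.05·3 + 0.35·3 = 2.24 bits/symbol.

2.24 bits/symbol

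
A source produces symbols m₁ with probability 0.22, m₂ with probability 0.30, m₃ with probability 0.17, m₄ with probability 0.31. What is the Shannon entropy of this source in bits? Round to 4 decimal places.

H = −Σ pᵢ log₂ pᵢ.
−0.22·log₂(0.22) = 0.4806
−0.30·log₂(0.30) = 0.5211
−0.17·log₂(0.17) = 0.4346
−0.31·log₂(0.31) = 0.5238
Sum ≈ 1.9600 → 1.9600 bits.

1.9600 bits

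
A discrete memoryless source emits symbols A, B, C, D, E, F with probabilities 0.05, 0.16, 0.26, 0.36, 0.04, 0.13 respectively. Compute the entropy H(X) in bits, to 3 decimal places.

H = −Σ pᵢ log₂ pᵢ.
−0.05·log₂(0.05) = 0.2161
−0.16·log₂(0.16) = 0.4230
−0.26·log₂(0.26) = 0.5053
−0.36·log₂(0.36) = 0.5306
−0.04·log₂(0.04) = 0.1858
−0.13·log₂(0.13) = 0.3826
Sum ≈ 2.2434 → 2.243 bits.

2.243 bits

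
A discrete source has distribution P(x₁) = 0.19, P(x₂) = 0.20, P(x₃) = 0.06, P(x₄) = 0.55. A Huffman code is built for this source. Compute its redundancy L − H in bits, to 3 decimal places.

0.062 bits

Entropy H = −Σ p log₂ p ≈ 1.6375 bits.
Huffman merges: 3/50+19/100→1/4; 1/5+1/4→9/20; 9/20+11/20→1. L = 17/10 ≈ 1.7000.
L − H = 1.7000 − 1.6375 = 0.062 bits.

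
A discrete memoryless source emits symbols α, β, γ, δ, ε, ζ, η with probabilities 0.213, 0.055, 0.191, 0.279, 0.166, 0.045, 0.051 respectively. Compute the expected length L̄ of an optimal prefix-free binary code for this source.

2.564 bits/symbol

Repeatedly combine the two least-probable nodes; the expected code length is the sum of the merged weights.
merge 9/200 + 51/1000 → 12/125
merge 11/200 + 12/125 → 151/1000
merge 151/1000 + 83/500 → 317/1000
merge 191/1000 + 213/1000 → 101/250
merge 279/1000 + 317/1000 → 149/250
merge 101/250 + 149/250 → 1
L = 12/125 + 151/1000 + 317/1000 + 101/250 + 149/250 + 1 = 641/250 = 2.564 bits/symbol.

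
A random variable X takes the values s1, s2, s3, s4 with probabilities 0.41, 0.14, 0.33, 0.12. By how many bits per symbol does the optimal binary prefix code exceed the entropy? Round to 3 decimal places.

Entropy H = −Σ p log₂ p ≈ 1.8194 bits.
Huffman merges: 3/25+7/50→13/50; 13/50+33/100→59/100; 41/100+59/100→1. L = 37/20 ≈ 1.8500.
L − H = 1.8500 − 1.8194 = 0.031 bits.

0.031 bits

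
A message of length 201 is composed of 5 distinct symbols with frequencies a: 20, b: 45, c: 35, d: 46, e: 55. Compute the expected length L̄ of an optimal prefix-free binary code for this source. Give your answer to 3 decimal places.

2.274 bits/symbol

Probabilities are the counts divided by 201.
Repeatedly combine the two least-probable nodes; the expected code length is the sum of the merged weights.
merge 20/201 + 35/201 → 55/201
merge 15/67 + 46/201 → 91/201
merge 55/201 + 55/201 → 110/201
merge 91/201 + 110/201 → 1
L = 55/201 + 91/201 + 110/201 + 1 = 457/201 ≈ 2.274 bits/symbol.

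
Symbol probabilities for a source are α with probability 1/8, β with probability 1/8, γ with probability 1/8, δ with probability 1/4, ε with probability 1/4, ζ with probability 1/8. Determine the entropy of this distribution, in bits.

Each probability is a power of 1/2, so log₂(1/p) is an integer.
H = Σ p·log₂(1/p) = 1/8·3 + 1/8·3 + 1/8·3 + 1/4·2 + 1/4·2 + 1/8·3 = 2.5 bits.

2.5 bits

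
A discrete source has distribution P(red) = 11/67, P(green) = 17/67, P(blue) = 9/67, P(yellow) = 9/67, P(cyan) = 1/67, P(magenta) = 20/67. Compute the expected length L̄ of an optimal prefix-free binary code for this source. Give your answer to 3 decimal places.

2.433 bits/symbol

Repeatedly combine the two least-probable nodes; the expected code length is the sum of the merged weights.
merge 1/67 + 9/67 → 10/67
merge 9/67 + 10/67 → 19/67
merge 11/67 + 17/67 → 28/67
merge 19/67 + 20/67 → 39/67
merge 28/67 + 39/67 → 1
L = 10/67 + 19/67 + 28/67 + 39/67 + 1 = 163/67 ≈ 2.433 bits/symbol.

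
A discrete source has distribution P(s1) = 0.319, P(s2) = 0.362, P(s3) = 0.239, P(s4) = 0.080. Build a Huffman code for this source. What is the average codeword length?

Repeatedly combine the two least-probable nodes; the expected code length is the sum of the merged weights.
merge 2/25 + 239/1000 → 319/1000
merge 319/1000 + 319/1000 → 319/500
merge 181/500 + 319/500 → 1
L = 319/1000 + 319/500 + 1 = 1957/1000 = 1.957 bits/symbol.

1.957 bits/symbol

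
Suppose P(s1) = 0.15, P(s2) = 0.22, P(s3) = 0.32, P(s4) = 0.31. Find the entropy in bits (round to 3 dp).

H = −Σ pᵢ log₂ pᵢ.
−0.15·log₂(0.15) = 0.4105
−0.22·log₂(0.22) = 0.4806
−0.32·log₂(0.32) = 0.5260
−0.31·log₂(0.31) = 0.5238
Sum ≈ 1.9409 → 1.941 bits.

1.941 bits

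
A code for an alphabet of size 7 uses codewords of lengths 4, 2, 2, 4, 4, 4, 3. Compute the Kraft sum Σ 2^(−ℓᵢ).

With common denominator 2^4 = 16: Σ 2^(−ℓᵢ) = 1/16 + 4/16 + 4/16 + 1/16 + 1/16 + 1/16 + 2/16 = 14/16 = 0.875.

0.875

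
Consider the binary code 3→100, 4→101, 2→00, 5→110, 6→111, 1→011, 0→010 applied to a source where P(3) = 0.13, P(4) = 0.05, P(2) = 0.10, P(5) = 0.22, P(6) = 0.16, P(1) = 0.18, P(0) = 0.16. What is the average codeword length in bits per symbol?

2.9 bits/symbol

L̄ = Σ pᵢ·ℓᵢ = 0.13·3 + 0.05·3 + 0.10·2 + 0.22·3 + 0.16·3 + 0.18·3 + 0.16·3 = 2.9 bits/symbol.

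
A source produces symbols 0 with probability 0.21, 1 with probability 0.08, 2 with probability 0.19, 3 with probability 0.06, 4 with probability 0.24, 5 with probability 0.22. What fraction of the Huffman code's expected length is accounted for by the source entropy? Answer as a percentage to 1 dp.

98.7%

Entropy H = −Σ p log₂ p ≈ 2.4378 bits.
Huffman merges: 3/50+2/25→7/50; 7/50+19/100→33/100; 21/100+11/50→43/100; 6/25+33/100→57/100; 43/100+57/100→1. L = 247/100 ≈ 2.4700.
Efficiency = H/L = 2.4378/2.4700 = 98.7%.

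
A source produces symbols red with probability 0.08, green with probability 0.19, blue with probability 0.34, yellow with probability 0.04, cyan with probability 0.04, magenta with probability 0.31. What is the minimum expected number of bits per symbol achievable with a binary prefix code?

2.24 bits/symbol

Repeatedly combine the two least-probable nodes; the expected code length is the sum of the merged weights.
merge 1/25 + 1/25 → 2/25
merge 2/25 + 2/25 → 4/25
merge 4/25 + 19/100 → 7/20
merge 31/100 + 17/50 → 13/20
merge 7/20 + 13/20 → 1
L = 2/25 + 4/25 + 7/20 + 13/20 + 1 = 56/25 = 2.24 bits/symbol.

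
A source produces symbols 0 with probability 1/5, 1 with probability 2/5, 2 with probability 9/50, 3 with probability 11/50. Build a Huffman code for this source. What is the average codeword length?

1.98 bits/symbol

Repeatedly combine the two least-probable nodes; the expected code length is the sum of the merged weights.
merge 9/50 + 1/5 → 19/50
merge 11/50 + 19/50 → 3/5
merge 2/5 + 3/5 → 1
L = 19/50 + 3/5 + 1 = 99/50 = 1.98 bits/symbol.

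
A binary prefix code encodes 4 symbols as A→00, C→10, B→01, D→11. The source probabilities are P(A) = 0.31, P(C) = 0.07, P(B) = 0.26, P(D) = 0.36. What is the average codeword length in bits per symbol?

L̄ = Σ pᵢ·ℓᵢ = 0.31·2 + 0.07·2 + 0.26·2 + 0.36·2 = 2 bits/symbol.

2 bits/symbol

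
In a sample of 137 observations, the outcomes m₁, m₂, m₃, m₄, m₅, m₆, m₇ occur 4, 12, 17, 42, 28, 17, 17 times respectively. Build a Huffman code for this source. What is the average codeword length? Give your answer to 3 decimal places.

Probabilities are the counts divided by 137.
Repeatedly combine the two least-probable nodes; the expected code length is the sum of the merged weights.
merge 4/137 + 12/137 → 16/137
merge 16/137 + 17/137 → 33/137
merge 17/137 + 17/137 → 34/137
merge 28/137 + 33/137 → 61/137
merge 34/137 + 42/137 → 76/137
merge 61/137 + 76/137 → 1
L = 16/137 + 33/137 + 34/137 + 61/137 + 76/137 + 1 = 357/137 ≈ 2.606 bits/symbol.

2.606 bits/symbol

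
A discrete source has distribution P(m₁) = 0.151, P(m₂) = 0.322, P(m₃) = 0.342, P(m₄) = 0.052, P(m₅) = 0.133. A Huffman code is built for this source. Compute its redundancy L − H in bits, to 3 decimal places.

0.102 bits

Entropy H = −Σ p log₂ p ≈ 2.0765 bits.
Huffman merges: 13/250+133/1000→37/200; 151/1000+37/200→42/125; 161/500+42/125→329/500; 171/500+329/500→1. L = 2179/1000 ≈ 2.1790.
L − H = 2.1790 − 2.0765 = 0.102 bits.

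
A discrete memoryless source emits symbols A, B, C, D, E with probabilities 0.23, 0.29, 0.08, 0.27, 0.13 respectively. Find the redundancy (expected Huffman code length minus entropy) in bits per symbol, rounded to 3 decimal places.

Entropy H = −Σ p log₂ p ≈ 2.1897 bits.
Huffman merges: 2/25+13/100→21/100; 21/100+23/100→11/25; 27/100+29/100→14/25; 11/25+14/25→1. L = 221/100 ≈ 2.2100.
L − H = 2.2100 − 2.1897 = 0.020 bits.

0.020 bits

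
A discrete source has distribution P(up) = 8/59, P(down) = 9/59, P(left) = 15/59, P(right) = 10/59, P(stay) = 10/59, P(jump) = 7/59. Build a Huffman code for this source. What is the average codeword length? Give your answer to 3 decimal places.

2.576 bits/symbol

Repeatedly combine the two least-probable nodes; the expected code length is the sum of the merged weights.
merge 7/59 + 8/59 → 15/59
merge 9/59 + 10/59 → 19/59
merge 10/59 + 15/59 → 25/59
merge 15/59 + 19/59 → 34/59
merge 25/59 + 34/59 → 1
L = 15/59 + 19/59 + 25/59 + 34/59 + 1 = 152/59 ≈ 2.576 bits/symbol.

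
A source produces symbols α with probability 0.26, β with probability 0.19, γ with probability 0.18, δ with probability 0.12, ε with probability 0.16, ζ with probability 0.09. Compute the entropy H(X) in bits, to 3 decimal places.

H = −Σ pᵢ log₂ pᵢ.
−0.26·log₂(0.26) = 0.5053
−0.19·log₂(0.19) = 0.4552
−0.18·log₂(0.18) = 0.4453
−0.12·log₂(0.12) = 0.3671
−0.16·log₂(0.16) = 0.4230
−0.09·log₂(0.09) = 0.3127
Sum ≈ 2.5086 → 2.509 bits.

2.509 bits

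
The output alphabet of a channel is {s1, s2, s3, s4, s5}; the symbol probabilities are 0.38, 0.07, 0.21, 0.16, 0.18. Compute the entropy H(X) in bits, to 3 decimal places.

H = −Σ pᵢ log₂ pᵢ.
−0.38·log₂(0.38) = 0.5305
−0.07·log₂(0.07) = 0.2686
−0.21·log₂(0.21) = 0.4728
−0.16·log₂(0.16) = 0.4230
−0.18·log₂(0.18) = 0.4453
Sum ≈ 2.1402 → 2.140 bits.

2.140 bits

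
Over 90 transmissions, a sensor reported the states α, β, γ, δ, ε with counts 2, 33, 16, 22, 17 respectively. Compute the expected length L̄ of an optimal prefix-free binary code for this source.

2.2 bits/symbol

Probabilities are the counts divided by 90.
Repeatedly combine the two least-probable nodes; the expected code length is the sum of the merged weights.
merge 1/45 + 8/45 → 1/5
merge 17/90 + 1/5 → 7/18
merge 11/45 + 11/30 → 11/18
merge 7/18 + 11/18 → 1
L = 1/5 + 7/18 + 11/18 + 1 = 11/5 = 2.2 bits/symbol.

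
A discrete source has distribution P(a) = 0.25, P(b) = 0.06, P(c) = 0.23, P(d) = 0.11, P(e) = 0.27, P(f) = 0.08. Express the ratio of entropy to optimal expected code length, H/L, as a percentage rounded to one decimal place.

Entropy H = −Σ p log₂ p ≈ 2.3830 bits.
Huffman merges: 3/50+2/25→7/50; 11/100+7/50→1/4; 23/100+1/4→12/25; 1/4+27/100→13/25; 12/25+13/25→1. L = 239/100 ≈ 2.3900.
Efficiency = H/L = 2.3830/2.3900 = 99.7%.

99.7%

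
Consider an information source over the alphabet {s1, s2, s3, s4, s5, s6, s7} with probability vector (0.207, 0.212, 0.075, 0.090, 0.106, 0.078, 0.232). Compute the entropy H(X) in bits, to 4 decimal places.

H = −Σ pᵢ log₂ pᵢ.
−0.207·log₂(0.207) = 0.4704
−0.212·log₂(0.212) = 0.4744
−0.075·log₂(0.075) = 0.2803
−0.090·log₂(0.090) = 0.3127
−0.106·log₂(0.106) = 0.3432
−0.078·log₂(0.078) = 0.2871
−0.232·log₂(0.232) = 0.4890
Sum ≈ 2.6570 → 2.6570 bits.

2.6570 bits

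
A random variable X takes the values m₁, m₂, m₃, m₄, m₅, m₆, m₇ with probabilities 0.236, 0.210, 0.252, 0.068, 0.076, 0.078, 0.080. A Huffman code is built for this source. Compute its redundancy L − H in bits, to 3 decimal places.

Entropy H = −Σ p log₂ p ≈ 2.5904 bits.
Huffman merges: 17/250+19/250→18/125; 39/500+2/25→79/500; 18/125+79/500→151/500; 21/100+59/250→223/500; 63/250+151/500→277/500; 223/500+277/500→1. L = 651/250 ≈ 2.6040.
L − H = 2.6040 − 2.5904 = 0.014 bits.

0.014 bits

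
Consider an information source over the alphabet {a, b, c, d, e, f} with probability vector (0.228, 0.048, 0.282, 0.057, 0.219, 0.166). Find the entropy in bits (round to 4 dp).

2.3570 bits

H = −Σ pᵢ log₂ pᵢ.
−0.228·log₂(0.228) = 0.4863
−0.048·log₂(0.048) = 0.2103
−0.282·log₂(0.282) = 0.5150
−0.057·log₂(0.057) = 0.2356
−0.219·log₂(0.219) = 0.4798
−0.166·log₂(0.166) = 0.4301
Sum ≈ 2.3570 → 2.3570 bits.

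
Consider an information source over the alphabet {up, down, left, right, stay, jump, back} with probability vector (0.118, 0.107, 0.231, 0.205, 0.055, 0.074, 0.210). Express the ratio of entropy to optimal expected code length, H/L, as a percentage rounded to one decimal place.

98.5%

Entropy H = −Σ p log₂ p ≈ 2.6468 bits.
Huffman merges: 11/200+37/500→129/1000; 107/1000+59/500→9/40; 129/1000+41/200→167/500; 21/100+9/40→87/200; 231/1000+167/500→113/200; 87/200+113/200→1. L = 336/125 ≈ 2.6880.
Efficiency = H/L = 2.6468/2.6880 = 98.5%.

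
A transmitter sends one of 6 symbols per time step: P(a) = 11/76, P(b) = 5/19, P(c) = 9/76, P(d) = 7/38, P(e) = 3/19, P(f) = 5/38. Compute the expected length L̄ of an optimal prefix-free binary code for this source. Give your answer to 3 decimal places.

Repeatedly combine the two least-probable nodes; the expected code length is the sum of the merged weights.
merge 9/76 + 5/38 → 1/4
merge 11/76 + 3/19 → 23/76
merge 7/38 + 1/4 → 33/76
merge 5/19 + 23/76 → 43/76
merge 33/76 + 43/76 → 1
L = 1/4 + 23/76 + 33/76 + 43/76 + 1 = 97/38 ≈ 2.553 bits/symbol.

2.553 bits/symbol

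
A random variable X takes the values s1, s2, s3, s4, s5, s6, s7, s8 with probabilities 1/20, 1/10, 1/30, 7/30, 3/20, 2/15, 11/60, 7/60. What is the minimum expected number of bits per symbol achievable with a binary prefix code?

Repeatedly combine the two least-probable nodes; the expected code length is the sum of the merged weights.
merge 1/30 + 1/20 → 1/12
merge 1/12 + 1/10 → 11/60
merge 7/60 + 2/15 → 1/4
merge 3/20 + 11/60 → 1/3
merge 11/60 + 7/30 → 5/12
merge 1/4 + 1/3 → 7/12
merge 5/12 + 7/12 → 1
L = 1/12 + 11/60 + 1/4 + 1/3 + 5/12 + 7/12 + 1 = 57/20 = 2.85 bits/symbol.

2.85 bits/symbol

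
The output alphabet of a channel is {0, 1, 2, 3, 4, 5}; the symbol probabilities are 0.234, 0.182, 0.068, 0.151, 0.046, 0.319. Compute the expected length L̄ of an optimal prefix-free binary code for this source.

2.379 bits/symbol

Repeatedly combine the two least-probable nodes; the expected code length is the sum of the merged weights.
merge 23/500 + 17/250 → 57/500
merge 57/500 + 151/1000 → 53/200
merge 91/500 + 117/500 → 52/125
merge 53/200 + 319/1000 → 73/125
merge 52/125 + 73/125 → 1
L = 57/500 + 53/200 + 52/125 + 73/125 + 1 = 2379/1000 = 2.379 bits/symbol.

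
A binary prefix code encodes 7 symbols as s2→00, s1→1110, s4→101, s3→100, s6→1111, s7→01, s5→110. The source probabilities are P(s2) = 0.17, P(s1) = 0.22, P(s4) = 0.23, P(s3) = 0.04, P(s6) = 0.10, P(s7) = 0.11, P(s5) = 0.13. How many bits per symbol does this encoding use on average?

L̄ = Σ pᵢ·ℓᵢ = 0.17·2 + 0.22·4 + 0.23·3 + 0.04·3 + 0.10·4 + 0.11·2 + 0.13·3 = 3.04 bits/symbol.

3.04 bits/symbol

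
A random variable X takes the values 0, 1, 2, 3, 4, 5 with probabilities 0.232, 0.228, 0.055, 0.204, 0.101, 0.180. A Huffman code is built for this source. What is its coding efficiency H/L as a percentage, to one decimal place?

Entropy H = −Σ p log₂ p ≈ 2.4527 bits.
Huffman merges: 11/200+101/1000→39/250; 39/250+9/50→42/125; 51/250+57/250→54/125; 29/125+42/125→71/125; 54/125+71/125→1. L = 623/250 ≈ 2.4920.
Efficiency = H/L = 2.4527/2.4920 = 98.4%.

98.4%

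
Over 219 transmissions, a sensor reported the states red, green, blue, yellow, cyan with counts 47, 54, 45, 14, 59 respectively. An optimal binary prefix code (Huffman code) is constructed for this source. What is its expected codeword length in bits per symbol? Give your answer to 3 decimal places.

Probabilities are the counts divided by 219.
Repeatedly combine the two least-probable nodes; the expected code length is the sum of the merged weights.
merge 14/219 + 15/73 → 59/219
merge 47/219 + 18/73 → 101/219
merge 59/219 + 59/219 → 118/219
merge 101/219 + 118/219 → 1
L = 59/219 + 101/219 + 118/219 + 1 = 497/219 ≈ 2.269 bits/symbol.

2.269 bits/symbol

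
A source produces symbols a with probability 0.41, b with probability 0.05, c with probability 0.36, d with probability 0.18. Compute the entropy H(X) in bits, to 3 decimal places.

1.719 bits

H = −Σ pᵢ log₂ pᵢ.
−0.41·log₂(0.41) = 0.5274
−0.05·log₂(0.05) = 0.2161
−0.36·log₂(0.36) = 0.5306
−0.18·log₂(0.18) = 0.4453
Sum ≈ 1.7194 → 1.719 bits.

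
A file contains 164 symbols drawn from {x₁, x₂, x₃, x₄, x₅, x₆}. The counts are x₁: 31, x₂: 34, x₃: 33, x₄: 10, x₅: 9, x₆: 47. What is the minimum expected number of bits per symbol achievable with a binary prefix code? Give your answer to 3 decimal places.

2.421 bits/symbol

Probabilities are the counts divided by 164.
Repeatedly combine the two least-probable nodes; the expected code length is the sum of the merged weights.
merge 9/164 + 5/82 → 19/164
merge 19/164 + 31/164 → 25/82
merge 33/164 + 17/82 → 67/164
merge 47/164 + 25/82 → 97/164
merge 67/164 + 97/164 → 1
L = 19/164 + 25/82 + 67/164 + 97/164 + 1 = 397/164 ≈ 2.421 bits/symbol.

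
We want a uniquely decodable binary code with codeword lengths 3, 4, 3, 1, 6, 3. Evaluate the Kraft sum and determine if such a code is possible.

With common denominator 2^6 = 64: Σ 2^(−ℓᵢ) = 8/64 + 4/64 + 8/64 + 32/64 + 1/64 + 8/64 = 61/64 = 0.953125.
Kraft's inequality requires Σ ≤ 1; here Σ = 0.953125 ≤ 1, so such a prefix code exists.

0.953125; yes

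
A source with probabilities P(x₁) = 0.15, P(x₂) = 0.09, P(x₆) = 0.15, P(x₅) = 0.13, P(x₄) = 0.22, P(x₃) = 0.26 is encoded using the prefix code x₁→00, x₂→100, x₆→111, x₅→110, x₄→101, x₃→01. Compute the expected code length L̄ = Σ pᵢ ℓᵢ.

2.59 bits/symbol

L̄ = Σ pᵢ·ℓᵢ = 0.15·2 + 0.09·3 + 0.15·3 + 0.13·3 + 0.22·3 + 0.26·2 = 2.59 bits/symbol.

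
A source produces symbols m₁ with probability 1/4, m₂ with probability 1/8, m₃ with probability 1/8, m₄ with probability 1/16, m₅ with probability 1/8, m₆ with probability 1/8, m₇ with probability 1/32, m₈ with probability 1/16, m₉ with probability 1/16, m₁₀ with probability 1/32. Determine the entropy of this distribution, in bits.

Each probability is a power of 1/2, so log₂(1/p) is an integer.
H = Σ p·log₂(1/p) = 1/4·2 + 1/8·3 + 1/8·3 + 1/16·4 + 1/8·3 + 1/8·3 + 1/32·5 + 1/16·4 + 1/16·4 + 1/32·5 = 3.0625 bits.

3.0625 bits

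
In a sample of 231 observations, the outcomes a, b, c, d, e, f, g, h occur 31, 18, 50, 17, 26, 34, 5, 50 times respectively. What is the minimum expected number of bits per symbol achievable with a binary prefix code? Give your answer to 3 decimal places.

2.835 bits/symbol

Probabilities are the counts divided by 231.
Repeatedly combine the two least-probable nodes; the expected code length is the sum of the merged weights.
merge 5/231 + 17/231 → 2/21
merge 6/77 + 2/21 → 40/231
merge 26/231 + 31/231 → 19/77
merge 34/231 + 40/231 → 74/231
merge 50/231 + 50/231 → 100/231
merge 19/77 + 74/231 → 131/231
merge 100/231 + 131/231 → 1
L = 2/21 + 40/231 + 19/77 + 74/231 + 100/231 + 131/231 + 1 = 655/231 ≈ 2.835 bits/symbol.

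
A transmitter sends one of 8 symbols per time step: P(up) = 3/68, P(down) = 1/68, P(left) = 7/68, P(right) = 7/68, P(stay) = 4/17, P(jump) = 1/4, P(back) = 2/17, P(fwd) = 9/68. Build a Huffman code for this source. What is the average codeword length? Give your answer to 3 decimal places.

2.735 bits/symbol

Repeatedly combine the two least-probable nodes; the expected code length is the sum of the merged weights.
merge 1/68 + 3/68 → 1/17
merge 1/17 + 7/68 → 11/68
merge 7/68 + 2/17 → 15/68
merge 9/68 + 11/68 → 5/17
merge 15/68 + 4/17 → 31/68
merge 1/4 + 5/17 → 37/68
merge 31/68 + 37/68 → 1
L = 1/17 + 11/68 + 15/68 + 5/17 + 31/68 + 37/68 + 1 = 93/34 ≈ 2.735 bits/symbol.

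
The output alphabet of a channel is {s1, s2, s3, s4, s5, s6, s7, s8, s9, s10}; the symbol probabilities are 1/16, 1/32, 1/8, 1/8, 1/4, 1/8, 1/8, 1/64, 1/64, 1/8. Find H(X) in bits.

2.96875 bits

Each probability is a power of 1/2, so log₂(1/p) is an integer.
H = Σ p·log₂(1/p) = 1/16·4 + 1/32·5 + 1/8·3 + 1/8·3 + 1/4·2 + 1/8·3 + 1/8·3 + 1/64·6 + 1/64·6 + 1/8·3 = 2.96875 bits.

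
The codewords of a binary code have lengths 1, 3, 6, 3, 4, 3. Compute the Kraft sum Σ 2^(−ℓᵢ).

0.953125

With common denominator 2^6 = 64: Σ 2^(−ℓᵢ) = 32/64 + 8/64 + 1/64 + 8/64 + 4/64 + 8/64 = 61/64 = 0.953125.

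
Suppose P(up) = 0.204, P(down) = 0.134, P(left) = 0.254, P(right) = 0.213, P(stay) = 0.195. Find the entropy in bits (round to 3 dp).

2.294 bits

H = −Σ pᵢ log₂ pᵢ.
−0.204·log₂(0.204) = 0.4678
−0.134·log₂(0.134) = 0.3886
−0.254·log₂(0.254) = 0.5022
−0.213·log₂(0.213) = 0.4752
−0.195·log₂(0.195) = 0.4599
Sum ≈ 2.2937 → 2.294 bits.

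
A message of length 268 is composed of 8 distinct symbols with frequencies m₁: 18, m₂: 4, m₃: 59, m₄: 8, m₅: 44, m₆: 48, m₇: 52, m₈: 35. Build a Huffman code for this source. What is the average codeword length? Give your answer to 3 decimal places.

2.743 bits/symbol

Probabilities are the counts divided by 268.
Repeatedly combine the two least-probable nodes; the expected code length is the sum of the merged weights.
merge 1/67 + 2/67 → 3/67
merge 3/67 + 9/134 → 15/134
merge 15/134 + 35/268 → 65/268
merge 11/67 + 12/67 → 23/67
merge 13/67 + 59/268 → 111/268
merge 65/268 + 23/67 → 157/268
merge 111/268 + 157/268 → 1
L = 3/67 + 15/134 + 65/268 + 23/67 + 111/268 + 157/268 + 1 = 735/268 ≈ 2.743 bits/symbol.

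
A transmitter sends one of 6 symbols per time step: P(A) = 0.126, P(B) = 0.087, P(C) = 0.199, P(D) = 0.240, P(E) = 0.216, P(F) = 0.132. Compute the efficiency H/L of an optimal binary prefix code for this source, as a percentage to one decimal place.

Entropy H = −Σ p log₂ p ≈ 2.5039 bits.
Huffman merges: 87/1000+63/500→213/1000; 33/250+199/1000→331/1000; 213/1000+27/125→429/1000; 6/25+331/1000→571/1000; 429/1000+571/1000→1. L = 318/125 ≈ 2.5440.
Efficiency = H/L = 2.5039/2.5440 = 98.4%.

98.4%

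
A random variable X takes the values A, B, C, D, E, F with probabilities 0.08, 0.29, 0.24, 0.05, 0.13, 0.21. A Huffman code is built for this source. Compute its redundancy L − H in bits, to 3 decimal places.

Entropy H = −Σ p log₂ p ≈ 2.3751 bits.
Huffman merges: 1/20+2/25→13/100; 13/100+13/100→13/50; 21/100+6/25→9/20; 13/50+29/100→11/20; 9/20+11/20→1. L = 239/100 ≈ 2.3900.
L − H = 2.3900 − 2.3751 = 0.015 bits.

0.015 bits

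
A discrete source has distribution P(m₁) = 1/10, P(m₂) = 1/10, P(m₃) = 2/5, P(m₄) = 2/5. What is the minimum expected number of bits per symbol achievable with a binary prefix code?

Repeatedly combine the two least-probable nodes; the expected code length is the sum of the merged weights.
merge 1/10 + 1/10 → 1/5
merge 1/5 + 2/5 → 3/5
merge 2/5 + 3/5 → 1
L = 1/5 + 3/5 + 1 = 9/5 = 1.8 bits/symbol.

1.8 bits/symbol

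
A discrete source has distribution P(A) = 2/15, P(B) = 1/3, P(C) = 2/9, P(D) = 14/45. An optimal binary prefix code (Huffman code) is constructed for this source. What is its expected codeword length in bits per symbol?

2 bits/symbol

Repeatedly combine the two least-probable nodes; the expected code length is the sum of the merged weights.
merge 2/15 + 2/9 → 16/45
merge 14/45 + 1/3 → 29/45
merge 16/45 + 29/45 → 1
L = 16/45 + 29/45 + 1 = 2 bits/symbol.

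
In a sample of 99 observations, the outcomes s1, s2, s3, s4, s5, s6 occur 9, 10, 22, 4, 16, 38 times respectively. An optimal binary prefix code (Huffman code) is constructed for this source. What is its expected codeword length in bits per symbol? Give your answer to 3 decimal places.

2.364 bits/symbol

Probabilities are the counts divided by 99.
Repeatedly combine the two least-probable nodes; the expected code length is the sum of the merged weights.
merge 4/99 + 1/11 → 13/99
merge 10/99 + 13/99 → 23/99
merge 16/99 + 2/9 → 38/99
merge 23/99 + 38/99 → 61/99
merge 38/99 + 61/99 → 1
L = 13/99 + 23/99 + 38/99 + 61/99 + 1 = 26/11 ≈ 2.364 bits/symbol.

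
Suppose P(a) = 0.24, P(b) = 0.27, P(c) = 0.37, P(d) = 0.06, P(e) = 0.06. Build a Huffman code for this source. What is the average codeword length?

Repeatedly combine the two least-probable nodes; the expected code length is the sum of the merged weights.
merge 3/50 + 3/50 → 3/25
merge 3/25 + 6/25 → 9/25
merge 27/100 + 9/25 → 63/100
merge 37/100 + 63/100 → 1
L = 3/25 + 9/25 + 63/100 + 1 = 211/100 = 2.11 bits/symbol.

2.11 bits/symbol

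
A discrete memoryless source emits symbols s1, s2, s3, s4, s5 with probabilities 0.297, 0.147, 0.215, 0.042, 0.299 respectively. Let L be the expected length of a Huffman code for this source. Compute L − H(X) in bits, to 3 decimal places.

Entropy H = −Σ p log₂ p ≈ 2.1165 bits.
Huffman merges: 21/500+147/1000→189/1000; 189/1000+43/200→101/250; 297/1000+299/1000→149/250; 101/250+149/250→1. L = 2189/1000 ≈ 2.1890.
L − H = 2.1890 − 2.1165 = 0.073 bits.

0.073 bits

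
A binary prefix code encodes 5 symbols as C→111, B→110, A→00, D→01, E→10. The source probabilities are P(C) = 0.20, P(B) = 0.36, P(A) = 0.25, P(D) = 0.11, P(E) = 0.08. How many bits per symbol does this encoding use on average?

L̄ = Σ pᵢ·ℓᵢ = 0.20·3 + 0.36·3 + 0.25·2 + 0.11·2 + 0.08·2 = 2.56 bits/symbol.

2.56 bits/symbol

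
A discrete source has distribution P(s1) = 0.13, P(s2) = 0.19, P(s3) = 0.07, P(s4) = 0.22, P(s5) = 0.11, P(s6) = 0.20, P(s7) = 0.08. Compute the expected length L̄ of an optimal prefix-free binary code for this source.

Repeatedly combine the two least-probable nodes; the expected code length is the sum of the merged weights.
merge 7/100 + 2/25 → 3/20
merge 11/100 + 13/100 → 6/25
merge 3/20 + 19/100 → 17/50
merge 1/5 + 11/50 → 21/50
merge 6/25 + 17/50 → 29/50
merge 21/50 + 29/50 → 1
L = 3/20 + 6/25 + 17/50 + 21/50 + 29/50 + 1 = 273/100 = 2.73 bits/symbol.

2.73 bits/symbol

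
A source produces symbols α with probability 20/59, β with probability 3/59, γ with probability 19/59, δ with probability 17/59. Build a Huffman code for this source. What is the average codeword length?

2 bits/symbol

Repeatedly combine the two least-probable nodes; the expected code length is the sum of the merged weights.
merge 3/59 + 17/59 → 20/59
merge 19/59 + 20/59 → 39/59
merge 20/59 + 39/59 → 1
L = 20/59 + 39/59 + 1 = 2 bits/symbol.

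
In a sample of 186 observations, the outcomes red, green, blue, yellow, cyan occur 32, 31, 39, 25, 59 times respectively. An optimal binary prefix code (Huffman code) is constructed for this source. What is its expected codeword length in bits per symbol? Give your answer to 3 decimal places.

2.301 bits/symbol

Probabilities are the counts divided by 186.
Repeatedly combine the two least-probable nodes; the expected code length is the sum of the merged weights.
merge 25/186 + 1/6 → 28/93
merge 16/93 + 13/62 → 71/186
merge 28/93 + 59/186 → 115/186
merge 71/186 + 115/186 → 1
L = 28/93 + 71/186 + 115/186 + 1 = 214/93 ≈ 2.301 bits/symbol.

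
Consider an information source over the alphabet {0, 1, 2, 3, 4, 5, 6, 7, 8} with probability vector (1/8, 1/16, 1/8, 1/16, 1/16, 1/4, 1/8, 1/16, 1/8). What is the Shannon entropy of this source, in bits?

3 bits

Each probability is a power of 1/2, so log₂(1/p) is an integer.
H = Σ p·log₂(1/p) = 1/8·3 + 1/16·4 + 1/8·3 + 1/16·4 + 1/16·4 + 1/4·2 + 1/8·3 + 1/16·4 + 1/8·3 = 3 bits.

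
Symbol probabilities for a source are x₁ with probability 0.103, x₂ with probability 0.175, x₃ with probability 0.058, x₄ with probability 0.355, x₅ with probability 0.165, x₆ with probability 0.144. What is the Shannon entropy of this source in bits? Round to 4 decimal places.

2.3780 bits

H = −Σ pᵢ log₂ pᵢ.
−0.103·log₂(0.103) = 0.3378
−0.175·log₂(0.175) = 0.4401
−0.058·log₂(0.058) = 0.2383
−0.355·log₂(0.355) = 0.5304
−0.165·log₂(0.165) = 0.4289
−0.144·log₂(0.144) = 0.4026
Sum ≈ 2.3780 → 2.3780 bits.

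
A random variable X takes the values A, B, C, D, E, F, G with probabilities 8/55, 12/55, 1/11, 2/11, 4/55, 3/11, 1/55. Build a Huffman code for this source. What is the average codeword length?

2.6 bits/symbol

Repeatedly combine the two least-probable nodes; the expected code length is the sum of the merged weights.
merge 1/55 + 4/55 → 1/11
merge 1/11 + 1/11 → 2/11
merge 8/55 + 2/11 → 18/55
merge 2/11 + 12/55 → 2/5
merge 3/11 + 18/55 → 3/5
merge 2/5 + 3/5 → 1
L = 1/11 + 2/11 + 18/55 + 2/5 + 3/5 + 1 = 13/5 = 2.6 bits/symbol.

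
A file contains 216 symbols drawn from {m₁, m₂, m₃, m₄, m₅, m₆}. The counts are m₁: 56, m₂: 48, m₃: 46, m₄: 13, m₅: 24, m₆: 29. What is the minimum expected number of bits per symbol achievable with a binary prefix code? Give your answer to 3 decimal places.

Probabilities are the counts divided by 216.
Repeatedly combine the two least-probable nodes; the expected code length is the sum of the merged weights.
merge 13/216 + 1/9 → 37/216
merge 29/216 + 37/216 → 11/36
merge 23/108 + 2/9 → 47/108
merge 7/27 + 11/36 → 61/108
merge 47/108 + 61/108 → 1
L = 37/216 + 11/36 + 47/108 + 61/108 + 1 = 535/216 ≈ 2.477 bits/symbol.

2.477 bits/symbol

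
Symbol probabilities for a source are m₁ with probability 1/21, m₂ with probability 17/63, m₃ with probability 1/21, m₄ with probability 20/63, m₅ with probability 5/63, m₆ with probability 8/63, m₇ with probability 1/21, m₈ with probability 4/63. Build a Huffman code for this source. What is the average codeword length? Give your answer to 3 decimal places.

2.619 bits/symbol

Repeatedly combine the two least-probable nodes; the expected code length is the sum of the merged weights.
merge 1/21 + 1/21 → 2/21
merge 1/21 + 4/63 → 1/9
merge 5/63 + 2/21 → 11/63
merge 1/9 + 8/63 → 5/21
merge 11/63 + 5/21 → 26/63
merge 17/63 + 20/63 → 37/63
merge 26/63 + 37/63 → 1
L = 2/21 + 1/9 + 11/63 + 5/21 + 26/63 + 37/63 + 1 = 55/21 ≈ 2.619 bits/symbol.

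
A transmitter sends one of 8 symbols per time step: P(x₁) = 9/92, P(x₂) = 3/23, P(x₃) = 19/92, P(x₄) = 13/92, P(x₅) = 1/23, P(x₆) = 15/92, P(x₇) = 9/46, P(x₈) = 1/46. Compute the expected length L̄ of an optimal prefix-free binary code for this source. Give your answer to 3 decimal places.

2.826 bits/symbol

Repeatedly combine the two least-probable nodes; the expected code length is the sum of the merged weights.
merge 1/46 + 1/23 → 3/46
merge 3/46 + 9/92 → 15/92
merge 3/23 + 13/92 → 25/92
merge 15/92 + 15/92 → 15/46
merge 9/46 + 19/92 → 37/92
merge 25/92 + 15/46 → 55/92
merge 37/92 + 55/92 → 1
L = 3/46 + 15/92 + 25/92 + 15/46 + 37/92 + 55/92 + 1 = 65/23 ≈ 2.826 bits/symbol.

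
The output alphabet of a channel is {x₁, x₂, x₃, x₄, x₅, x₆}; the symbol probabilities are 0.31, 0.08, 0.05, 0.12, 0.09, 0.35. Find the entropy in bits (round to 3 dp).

2.241 bits

H = −Σ pᵢ log₂ pᵢ.
−0.31·log₂(0.31) = 0.5238
−0.08·log₂(0.08) = 0.2915
−0.05·log₂(0.05) = 0.2161
−0.12·log₂(0.12) = 0.3671
−0.09·log₂(0.09) = 0.3127
−0.35·log₂(0.35) = 0.5301
Sum ≈ 2.2412 → 2.241 bits.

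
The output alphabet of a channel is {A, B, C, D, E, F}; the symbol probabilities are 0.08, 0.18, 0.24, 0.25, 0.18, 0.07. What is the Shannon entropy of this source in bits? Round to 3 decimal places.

2.445 bits

H = −Σ pᵢ log₂ pᵢ.
−0.08·log₂(0.08) = 0.2915
−0.18·log₂(0.18) = 0.4453
−0.24·log₂(0.24) = 0.4941
−0.25·log₂(0.25) = 0.5000
−0.18·log₂(0.18) = 0.4453
−0.07·log₂(0.07) = 0.2686
Sum ≈ 2.4448 → 2.445 bits.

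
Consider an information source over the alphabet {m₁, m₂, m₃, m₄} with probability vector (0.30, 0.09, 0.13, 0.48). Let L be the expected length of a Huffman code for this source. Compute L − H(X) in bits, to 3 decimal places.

Entropy H = −Σ p log₂ p ≈ 1.7247 bits.
Huffman merges: 9/100+13/100→11/50; 11/50+3/10→13/25; 12/25+13/25→1. L = 87/50 ≈ 1.7400.
L − H = 1.7400 − 1.7247 = 0.015 bits.

0.015 bits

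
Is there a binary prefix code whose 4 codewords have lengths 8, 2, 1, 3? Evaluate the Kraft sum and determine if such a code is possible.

0.87890625; yes

With common denominator 2^8 = 256: Σ 2^(−ℓᵢ) = 1/256 + 64/256 + 128/256 + 32/256 = 225/256 = 0.87890625.
Kraft's inequality requires Σ ≤ 1; here Σ = 0.87890625 ≤ 1, so such a prefix code exists.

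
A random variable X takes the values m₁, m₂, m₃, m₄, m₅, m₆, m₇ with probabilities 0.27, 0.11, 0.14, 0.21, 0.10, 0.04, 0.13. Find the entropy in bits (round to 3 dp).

2.631 bits

H = −Σ pᵢ log₂ pᵢ.
−0.27·log₂(0.27) = 0.5100
−0.11·log₂(0.11) = 0.3503
−0.14·log₂(0.14) = 0.3971
−0.21·log₂(0.21) = 0.4728
−0.10·log₂(0.10) = 0.3322
−0.04·log₂(0.04) = 0.1858
−0.13·log₂(0.13) = 0.3826
Sum ≈ 2.6308 → 2.631 bits.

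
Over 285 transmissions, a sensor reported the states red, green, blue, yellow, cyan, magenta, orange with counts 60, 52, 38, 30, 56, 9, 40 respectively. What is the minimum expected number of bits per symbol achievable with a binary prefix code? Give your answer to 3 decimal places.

Probabilities are the counts divided by 285.
Repeatedly combine the two least-probable nodes; the expected code length is the sum of the merged weights.
merge 3/95 + 2/19 → 13/95
merge 2/15 + 13/95 → 77/285
merge 8/57 + 52/285 → 92/285
merge 56/285 + 4/19 → 116/285
merge 77/285 + 92/285 → 169/285
merge 116/285 + 169/285 → 1
L = 13/95 + 77/285 + 92/285 + 116/285 + 169/285 + 1 = 778/285 ≈ 2.730 bits/symbol.

2.730 bits/symbol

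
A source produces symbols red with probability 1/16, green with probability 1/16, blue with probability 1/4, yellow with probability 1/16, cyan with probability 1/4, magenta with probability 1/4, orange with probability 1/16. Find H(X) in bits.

Each probability is a power of 1/2, so log₂(1/p) is an integer.
H = Σ p·log₂(1/p) = 1/16·4 + 1/16·4 + 1/4·2 + 1/16·4 + 1/4·2 + 1/4·2 + 1/16·4 = 2.5 bits.

2.5 bits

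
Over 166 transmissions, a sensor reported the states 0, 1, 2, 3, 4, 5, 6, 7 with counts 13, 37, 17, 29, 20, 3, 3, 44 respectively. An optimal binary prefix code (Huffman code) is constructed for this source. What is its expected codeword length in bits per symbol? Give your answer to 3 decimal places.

Probabilities are the counts divided by 166.
Repeatedly combine the two least-probable nodes; the expected code length is the sum of the merged weights.
merge 3/166 + 3/166 → 3/83
merge 3/83 + 13/166 → 19/166
merge 17/166 + 19/166 → 18/83
merge 10/83 + 29/166 → 49/166
merge 18/83 + 37/166 → 73/166
merge 22/83 + 49/166 → 93/166
merge 73/166 + 93/166 → 1
L = 3/83 + 19/166 + 18/83 + 49/166 + 73/166 + 93/166 + 1 = 221/83 ≈ 2.663 bits/symbol.

2.663 bits/symbol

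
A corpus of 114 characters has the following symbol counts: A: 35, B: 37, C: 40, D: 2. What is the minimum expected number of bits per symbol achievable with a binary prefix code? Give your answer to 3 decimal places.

Probabilities are the counts divided by 114.
Repeatedly combine the two least-probable nodes; the expected code length is the sum of the merged weights.
merge 1/57 + 35/114 → 37/114
merge 37/114 + 37/114 → 37/57
merge 20/57 + 37/57 → 1
L = 37/114 + 37/57 + 1 = 75/38 ≈ 1.974 bits/symbol.

1.974 bits/symbol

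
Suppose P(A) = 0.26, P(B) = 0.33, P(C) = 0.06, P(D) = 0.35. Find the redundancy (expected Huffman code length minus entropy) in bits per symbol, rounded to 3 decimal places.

0.163 bits

Entropy H = −Σ p log₂ p ≈ 1.8067 bits.
Huffman merges: 3/50+13/50→8/25; 8/25+33/100→13/20; 7/20+13/20→1. L = 197/100 ≈ 1.9700.
L − H = 1.9700 − 1.8067 = 0.163 bits.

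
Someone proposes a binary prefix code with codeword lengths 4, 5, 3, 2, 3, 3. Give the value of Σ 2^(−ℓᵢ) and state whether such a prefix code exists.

With common denominator 2^5 = 32: Σ 2^(−ℓᵢ) = 2/32 + 1/32 + 4/32 + 8/32 + 4/32 + 4/32 = 23/32 = 0.71875.
Kraft's inequality requires Σ ≤ 1; here Σ = 0.71875 ≤ 1, so such a prefix code exists.

0.71875; yes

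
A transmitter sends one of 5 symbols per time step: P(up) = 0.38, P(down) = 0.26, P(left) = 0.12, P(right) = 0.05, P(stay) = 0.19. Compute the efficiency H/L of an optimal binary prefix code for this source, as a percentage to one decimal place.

96.5%

Entropy H = −Σ p log₂ p ≈ 2.0741 bits.
Huffman merges: 1/20+3/25→17/100; 17/100+19/100→9/25; 13/50+9/25→31/50; 19/50+31/50→1. L = 43/20 ≈ 2.1500.
Efficiency = H/L = 2.0741/2.1500 = 96.5%.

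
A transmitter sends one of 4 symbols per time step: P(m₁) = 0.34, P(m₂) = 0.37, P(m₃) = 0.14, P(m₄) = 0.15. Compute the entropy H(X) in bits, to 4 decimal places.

1.8676 bits

H = −Σ pᵢ log₂ pᵢ.
−0.34·log₂(0.34) = 0.5292
−0.37·log₂(0.37) = 0.5307
−0.14·log₂(0.14) = 0.3971
−0.15·log₂(0.15) = 0.4105
Sum ≈ 1.8676 → 1.8676 bits.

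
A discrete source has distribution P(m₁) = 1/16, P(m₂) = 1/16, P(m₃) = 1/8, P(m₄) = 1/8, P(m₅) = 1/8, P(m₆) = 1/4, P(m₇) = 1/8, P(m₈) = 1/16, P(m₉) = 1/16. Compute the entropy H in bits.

3 bits

Each probability is a power of 1/2, so log₂(1/p) is an integer.
H = Σ p·log₂(1/p) = 1/16·4 + 1/16·4 + 1/8·3 + 1/8·3 + 1/8·3 + 1/4·2 + 1/8·3 + 1/16·4 + 1/16·4 = 3 bits.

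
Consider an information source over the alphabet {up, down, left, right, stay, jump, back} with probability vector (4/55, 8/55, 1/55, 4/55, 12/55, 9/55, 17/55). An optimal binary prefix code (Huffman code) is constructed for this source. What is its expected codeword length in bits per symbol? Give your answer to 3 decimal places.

2.564 bits/symbol

Repeatedly combine the two least-probable nodes; the expected code length is the sum of the merged weights.
merge 1/55 + 4/55 → 1/11
merge 4/55 + 1/11 → 9/55
merge 8/55 + 9/55 → 17/55
merge 9/55 + 12/55 → 21/55
merge 17/55 + 17/55 → 34/55
merge 21/55 + 34/55 → 1
L = 1/11 + 9/55 + 17/55 + 21/55 + 34/55 + 1 = 141/55 ≈ 2.564 bits/symbol.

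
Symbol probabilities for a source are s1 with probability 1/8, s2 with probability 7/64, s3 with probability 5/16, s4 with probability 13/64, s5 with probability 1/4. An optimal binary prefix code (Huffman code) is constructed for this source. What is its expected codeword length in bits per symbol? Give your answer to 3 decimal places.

Repeatedly combine the two least-probable nodes; the expected code length is the sum of the merged weights.
merge 7/64 + 1/8 → 15/64
merge 13/64 + 15/64 → 7/16
merge 1/4 + 5/16 → 9/16
merge 7/16 + 9/16 → 1
L = 15/64 + 7/16 + 9/16 + 1 = 143/64 ≈ 2.234 bits/symbol.

2.234 bits/symbol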